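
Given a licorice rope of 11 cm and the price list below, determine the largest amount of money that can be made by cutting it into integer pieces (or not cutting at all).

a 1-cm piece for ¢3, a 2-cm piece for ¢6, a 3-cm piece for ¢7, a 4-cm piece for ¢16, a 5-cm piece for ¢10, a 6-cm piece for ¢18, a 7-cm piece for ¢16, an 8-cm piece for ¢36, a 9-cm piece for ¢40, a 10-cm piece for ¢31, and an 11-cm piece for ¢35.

46

Build v[k] bottom-up: v[k] = max over allowed piece i of (p[i] + v[k−i]).
v[1] = 3
v[2] = max(3+3, 6+0) = 6
v[3] = max(3+6, 6+3, 7+0) = 9
v[4] = max(3+9, 6+6, 7+3, 16+0) = 16
v[5] = max(3+16, 6+9, 7+6, 16+3, 10+0) = 19
v[6] = max(3+19, 6+16, 7+9, 16+6, 10+3, 18+0) = 22
v[7] = max(3+22, 6+19, 7+16, …, 18+3, 16+0) = 25
v[8] = max(3+25, 6+22, 7+19, …, 16+3, 36+0) = 36
v[9] = max(3+36, 6+25, 7+22, …, 36+3, 40+0) = 40
v[10] = max(3+40, 6+36, 7+25, …, 40+3, 31+0) = 43
v[11] = max(3+43, 6+40, 7+36, …, 31+3, 35+0) = 46
One optimal cutting: 9 + 1 + 1 → ¢40 + ¢3 + ¢3 = ¢46.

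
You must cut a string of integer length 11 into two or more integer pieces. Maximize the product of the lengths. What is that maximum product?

54

Let m[k] be the best product for length k (with at least one cut). For each first piece i, the rest contributes max(k−i, m[k−i]).
m[2] = 1·max(1,0) = 1·1 = 1
m[3] = max(1·2, 2·1) = 2
m[4] = max(1·3, 2·2, 3·1) = 4
m[5] = max(1·4, 2·3, 3·2, 4·1) = 6
m[6] = max(1·6, 2·4, 3·3, 4·2, 5·1) = 9
m[7] = max(1·9, 2·6, 3·4, 4·3, 5·2, 6·1) = 12
m[8] = max(1·12, 2·9, 3·6, …, 6·2, 7·1) = 18
m[9] = max(1·18, 2·12, 3·9, …, 7·2, 8·1) = 27
m[10] = max(1·27, 2·18, 3·12, …, 8·2, 9·1) = 36
m[11] = max(1·36, 2·27, 3·18, …, 9·2, 10·1) = 54
One optimal split: 3 + 3 + 3 + 2; product 3·3·3·2 = 54.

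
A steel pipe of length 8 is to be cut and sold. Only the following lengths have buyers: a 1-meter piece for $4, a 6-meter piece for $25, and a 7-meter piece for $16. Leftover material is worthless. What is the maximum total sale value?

Consider every possible first cut. best[k] is the best of p[i]+best[k−i] over all sellable i≤k.
best[1] = 4
best[2] = 8  (first piece 1, then best[1]=4)
best[3] = 12  (first piece 1, then best[2]=8)
best[4] = 16  (first piece 1, then best[3]=12)
best[5] = 20  (first piece 1, then best[4]=16)
best[6] = max(4+20, 25+0) = 25
best[7] = max(4+25, 25+4, 16+0) = 29
best[8] = max(4+29, 25+8, 16+4) = 33
One optimal cutting: 6 + 1 + 1 → $33.

33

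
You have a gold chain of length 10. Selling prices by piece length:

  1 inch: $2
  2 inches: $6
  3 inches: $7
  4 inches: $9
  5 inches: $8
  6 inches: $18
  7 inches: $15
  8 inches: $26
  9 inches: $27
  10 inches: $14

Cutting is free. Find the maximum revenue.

Let r[k] be the best obtainable value from length k. For each k, try every first piece i and keep the best of price[i] + r[k−i].
r[1] = 2
r[2] = 6
r[3] = 8  (first piece 1, then r[2]=6)
r[4] = 12  (first piece 2, then r[2]=6)
r[5] = 14  (first piece 1, then r[4]=12)
r[6] = 18  (first piece 2, then r[4]=12)
r[7] = 20  (first piece 1, then r[6]=18)
r[8] = 26
r[9] = 28  (first piece 1, then r[8]=26)
r[10] = 32  (first piece 2, then r[8]=26)
One optimal cutting: 8 + 2 → $26 + $6 = $32.

32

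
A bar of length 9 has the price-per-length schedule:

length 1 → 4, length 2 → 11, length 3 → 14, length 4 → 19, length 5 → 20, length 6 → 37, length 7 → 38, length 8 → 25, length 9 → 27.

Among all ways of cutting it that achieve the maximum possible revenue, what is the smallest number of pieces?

Consider every possible first cut. r[k] is the best of p[i]+r[k−i] over all sellable i≤k.
r[1] = 4
r[2] = max(4+4, 11+0) = 11
r[3] = max(4+11, 11+4, 14+0) = 15
r[4] = max(4+15, 11+11, 14+4, 19+0) = 22
r[5] = max(4+22, 11+15, 14+11, 19+4, 20+0) = 26
r[6] = max(4+26, 11+22, 14+15, 19+11, 20+4, 37+0) = 37
r[7] = max(4+37, 11+26, 14+22, …, 37+4, 38+0) = 41
r[8] = max(4+41, 11+37, 14+26, …, 38+4, 25+0) = 48
r[9] = max(4+48, 11+41, 14+37, …, 25+4, 27+0) = 52
Maximum revenue is 52.
Now minimize piece count subject to staying optimal: for each k, pieces[k] = 1 + min over i with p[i]+r[k−i]=r[k] of pieces[k−i].
pieces[6] = 1
pieces[7] = 2
pieces[8] = 2
pieces[9] = 3

3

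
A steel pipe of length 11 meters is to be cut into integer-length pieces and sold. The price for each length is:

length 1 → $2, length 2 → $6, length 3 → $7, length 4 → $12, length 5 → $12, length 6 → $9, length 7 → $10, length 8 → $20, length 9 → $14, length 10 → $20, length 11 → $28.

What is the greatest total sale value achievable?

Consider every possible first cut. v[k] is the best of p[i]+v[k−i] over all sellable i≤k.
v[1] = 2
v[2] = 6
v[3] = 8  (first piece 1, then v[2]=6)
v[4] = 12  (first piece 2, then v[2]=6)
v[5] = 14  (first piece 1, then v[4]=12)
v[6] = 18  (first piece 2, then v[4]=12)
v[7] = 20  (first piece 1, then v[6]=18)
v[8] = 24  (first piece 2, then v[6]=18)
v[9] = 26  (first piece 1, then v[8]=24)
v[10] = 30  (first piece 2, then v[8]=24)
v[11] = 32  (first piece 1, then v[10]=30)
One optimal cutting: 2 + 2 + 2 + 2 + 2 + 1 → $6 + $6 + $6 + $6 + $6 + $2 = $32.

32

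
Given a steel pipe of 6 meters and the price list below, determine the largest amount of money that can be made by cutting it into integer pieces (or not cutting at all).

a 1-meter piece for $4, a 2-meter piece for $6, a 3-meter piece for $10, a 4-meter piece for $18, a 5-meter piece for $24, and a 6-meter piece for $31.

31

Build r[k] bottom-up: r[k] = max over allowed piece i of (p[i] + r[k−i]).
r[1] = 4
r[2] = 8  (first piece 1, then r[1]=4)
r[3] = 12  (first piece 1, then r[2]=8)
r[4] = 18
r[5] = 24
r[6] = 31
Best is to sell the whole 6-meter piece uncut for $31.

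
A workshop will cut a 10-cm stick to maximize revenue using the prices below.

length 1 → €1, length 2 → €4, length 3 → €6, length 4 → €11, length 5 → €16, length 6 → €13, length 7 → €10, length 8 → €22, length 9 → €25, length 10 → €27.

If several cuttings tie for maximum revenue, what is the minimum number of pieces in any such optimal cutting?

2

Build r[k] bottom-up: r[k] = max over allowed piece i of (p[i] + r[k−i]).
r[1] = 1
r[2] = 4
r[3] = 6
r[4] = 11
r[5] = 16
r[6] = 17  (first piece 1, then r[5]=16)
r[7] = 20  (first piece 2, then r[5]=16)
r[8] = 22  (first piece 3, then r[5]=16)
r[9] = 27  (first piece 4, then r[5]=16)
r[10] = 32  (first piece 5, then r[5]=16)
Maximum revenue is €32.
Now minimize piece count subject to staying optimal: for each k, pieces[k] = 1 + min over i with p[i]+r[k−i]=r[k] of pieces[k−i].
pieces[7] = 2
pieces[8] = 1
pieces[9] = 2
pieces[10] = 2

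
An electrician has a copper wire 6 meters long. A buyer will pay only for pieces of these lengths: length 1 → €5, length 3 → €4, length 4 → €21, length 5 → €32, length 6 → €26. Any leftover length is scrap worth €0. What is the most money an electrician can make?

Let f[k] be the best obtainable value from length k. For each k, try every first piece i and keep the best of price[i] + f[k−i].
f[1] = 5
f[2] = 10  (first piece 1, then f[1]=5)
f[3] = max(5+10, 4+0) = 15
f[4] = max(5+15, 4+5, 21+0) = 21
f[5] = max(5+21, 4+10, 21+5, 32+0) = 32
f[6] = max(5+32, 4+15, 21+10, 32+5, 26+0) = 37
One optimal cutting: 5 + 1 → €37.

37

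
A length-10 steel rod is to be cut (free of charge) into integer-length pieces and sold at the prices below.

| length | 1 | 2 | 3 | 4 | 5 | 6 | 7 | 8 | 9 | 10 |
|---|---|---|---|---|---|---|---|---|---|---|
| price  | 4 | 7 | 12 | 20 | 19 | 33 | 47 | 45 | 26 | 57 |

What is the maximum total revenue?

Consider every possible first cut. v[k] is the best of p[i]+v[k−i] over all sellable i≤k.
v[1] = 4
v[2] = 8  (first piece 1, then v[1]=4)
v[3] = 12  (first piece 1, then v[2]=8)
v[4] = 20
v[5] = 24  (first piece 1, then v[4]=20)
v[6] = 33
v[7] = 47
v[8] = 51  (first piece 1, then v[7]=47)
v[9] = 55  (first piece 1, then v[8]=51)
v[10] = 59  (first piece 1, then v[9]=55)
One optimal cutting: 7 + 1 + 1 + 1 → $47 + $4 + $4 + $4 = $59.

59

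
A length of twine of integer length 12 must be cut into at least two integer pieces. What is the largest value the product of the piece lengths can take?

Let P[k] be the best product for length k (with at least one cut). For each first piece i, the rest contributes max(k−i, P[k−i]).
P[2] = 1·max(1,0) = 1·1 = 1
P[3] = max(1·2, 2·1) = 2
P[4] = max(1·3, 2·2, 3·1) = 4
P[5] = max(1·4, 2·3, 3·2, 4·1) = 6
P[6] = max(1·6, 2·4, 3·3, 4·2, 5·1) = 9
P[7] = max(1·9, 2·6, 3·4, 4·3, 5·2, 6·1) = 12
P[8] = max(1·12, 2·9, 3·6, …, 6·2, 7·1) = 18
P[9] = max(1·18, 2·12, 3·9, …, 7·2, 8·1) = 27
P[10] = max(1·27, 2·18, 3·12, …, 8·2, 9·1) = 36
P[11] = max(1·36, 2·27, 3·18, …, 9·2, 10·1) = 54
P[12] = max(1·54, 2·36, 3·27, …, 10·2, 11·1) = 81
One optimal split: 3 + 3 + 3 + 3; product 3·3·3·3 = 81.

81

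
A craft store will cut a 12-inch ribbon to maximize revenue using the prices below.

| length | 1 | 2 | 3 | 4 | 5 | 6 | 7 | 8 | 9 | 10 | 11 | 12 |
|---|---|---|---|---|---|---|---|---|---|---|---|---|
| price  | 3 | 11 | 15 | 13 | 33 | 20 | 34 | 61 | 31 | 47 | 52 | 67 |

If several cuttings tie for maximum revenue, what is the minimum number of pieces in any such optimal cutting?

3

Consider every possible first cut. r[k] is the best of p[i]+r[k−i] over all sellable i≤k.
r[1] = 3
r[2] = max(3+3, 11+0) = 11
r[3] = max(3+11, 11+3, 15+0) = 15
r[4] = max(3+15, 11+11, 15+3, 13+0) = 22
r[5] = max(3+22, 11+15, 15+11, 13+3, 33+0) = 33
r[6] = max(3+33, 11+22, 15+15, 13+11, 33+3, 20+0) = 36
r[7] = max(3+36, 11+33, 15+22, …, 20+3, 34+0) = 44
r[8] = max(3+44, 11+36, 15+33, …, 34+3, 61+0) = 61
r[9] = max(3+61, 11+44, 15+36, …, 61+3, 31+0) = 64
r[10] = max(3+64, 11+61, 15+44, …, 31+3, 47+0) = 72
r[11] = max(3+72, 11+64, 15+61, …, 47+3, 52+0) = 76
r[12] = max(3+76, 11+72, 15+64, …, 52+3, 67+0) = 83
Maximum revenue is ¢83.
Now minimize piece count subject to staying optimal: for each k, pieces[k] = 1 + min over i with p[i]+r[k−i]=r[k] of pieces[k−i].
pieces[9] = 2
pieces[10] = 2
pieces[11] = 2
pieces[12] = 3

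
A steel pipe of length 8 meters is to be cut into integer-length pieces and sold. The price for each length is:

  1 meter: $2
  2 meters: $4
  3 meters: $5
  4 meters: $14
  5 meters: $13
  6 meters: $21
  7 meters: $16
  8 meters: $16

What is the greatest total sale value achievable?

Build v[k] bottom-up: v[k] = max over allowed piece i of (p[i] + v[k−i]).
v[1] = 2
v[2] = max(2+2, 4+0) = 4
v[3] = max(2+4, 4+2, 5+0) = 6
v[4] = max(2+6, 4+4, 5+2, 14+0) = 14
v[5] = max(2+14, 4+6, 5+4, 14+2, 13+0) = 16
v[6] = max(2+16, 4+14, 5+6, 14+4, 13+2, 21+0) = 21
v[7] = max(2+21, 4+16, 5+14, …, 21+2, 16+0) = 23
v[8] = max(2+23, 4+21, 5+16, …, 16+2, 16+0) = 28
One optimal cutting: 4 + 4 → $14 + $14 = $28.

28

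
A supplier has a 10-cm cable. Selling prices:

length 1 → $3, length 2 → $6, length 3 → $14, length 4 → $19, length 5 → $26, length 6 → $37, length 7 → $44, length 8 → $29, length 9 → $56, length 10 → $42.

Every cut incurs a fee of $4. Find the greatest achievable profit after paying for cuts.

55

Consider every possible first cut. r[k] is the best of p[i]+r[k−i] over all sellable i≤k, charging 4 whenever i<k.
r[1] = 3
r[2] = 6
r[3] = 14
r[4] = 19
r[5] = 26
r[6] = 37
r[7] = 44
r[8] = 43  (first piece 1, then r[7]=44)
r[9] = 56
r[10] = 55  (first piece 1, then r[9]=56)
One optimal plan: pieces 9 + 1 (1 cut) → $59 − $4 = $55.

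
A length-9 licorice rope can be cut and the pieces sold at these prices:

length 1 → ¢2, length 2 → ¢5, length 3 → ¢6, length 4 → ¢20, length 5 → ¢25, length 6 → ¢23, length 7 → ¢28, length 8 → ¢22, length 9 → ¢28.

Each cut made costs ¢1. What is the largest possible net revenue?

44

Build r[k] bottom-up: r[k] = max over allowed piece i of (p[i] + r[k−i]) − 1 per cut.
r[1] = 2
r[2] = max(2+2-1, 5+0) = 5
r[3] = max(2+5-1, 5+2-1, 6+0) = 6
r[4] = max(2+6-1, 5+5-1, 6+2-1, 20+0) = 20
r[5] = max(2+20-1, 5+6-1, 6+5-1, 20+2-1, 25+0) = 25
r[6] = max(2+25-1, 5+20-1, 6+6-1, 20+5-1, 25+2-1, 23+0) = 26
r[7] = max(2+26-1, 5+25-1, 6+20-1, …, 23+2-1, 28+0) = 29
r[8] = max(2+29-1, 5+26-1, 6+25-1, …, 28+2-1, 22+0) = 39
r[9] = max(2+39-1, 5+29-1, 6+26-1, …, 22+2-1, 28+0) = 44
One optimal plan: pieces 5 + 4 (1 cut) → ¢45 − ¢1 = ¢44.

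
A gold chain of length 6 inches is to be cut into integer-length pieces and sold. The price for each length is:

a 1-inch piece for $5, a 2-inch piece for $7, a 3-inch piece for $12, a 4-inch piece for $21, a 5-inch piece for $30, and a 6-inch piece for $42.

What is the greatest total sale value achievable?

42

Let v[k] be the best obtainable value from length k. For each k, try every first piece i and keep the best of price[i] + v[k−i].
v[1] = 5
v[2] = max(5+5, 7+0) = 10
v[3] = max(5+10, 7+5, 12+0) = 15
v[4] = max(5+15, 7+10, 12+5, 21+0) = 21
v[5] = max(5+21, 7+15, 12+10, 21+5, 30+0) = 30
v[6] = max(5+30, 7+21, 12+15, 21+10, 30+5, 42+0) = 42
Best is to sell the whole 6-inch piece uncut for $42.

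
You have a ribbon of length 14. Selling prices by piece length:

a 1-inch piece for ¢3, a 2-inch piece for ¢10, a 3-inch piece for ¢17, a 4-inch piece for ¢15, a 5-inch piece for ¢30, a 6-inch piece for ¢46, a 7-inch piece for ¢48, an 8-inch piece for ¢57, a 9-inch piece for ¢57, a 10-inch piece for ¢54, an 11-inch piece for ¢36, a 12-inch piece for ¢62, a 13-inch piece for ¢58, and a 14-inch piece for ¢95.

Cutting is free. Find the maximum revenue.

103

Build r[k] bottom-up: r[k] = max over allowed piece i of (p[i] + r[k−i]).
r[1] = 3
r[2] = max(3+3, 10+0) = 10
r[3] = max(3+10, 10+3, 17+0) = 17
r[4] = max(3+17, 10+10, 17+3, 15+0) = 20
r[5] = max(3+20, 10+17, 17+10, 15+3, 30+0) = 30
r[6] = max(3+30, 10+20, 17+17, 15+10, 30+3, 46+0) = 46
r[7] = max(3+46, 10+30, 17+20, …, 46+3, 48+0) = 49
r[8] = max(3+49, 10+46, 17+30, …, 48+3, 57+0) = 57
r[9] = max(3+57, 10+49, 17+46, …, 57+3, 57+0) = 63
r[10] = max(3+63, 10+57, 17+49, …, 57+3, 54+0) = 67
r[11] = max(3+67, 10+63, 17+57, …, 54+3, 36+0) = 76
r[12] = max(3+76, 10+67, 17+63, …, 36+3, 62+0) = 92
r[13] = max(3+92, 10+76, 17+67, …, 62+3, 58+0) = 95
r[14] = max(3+95, 10+92, 17+76, …, 58+3, 95+0) = 103
One optimal cutting: 8 + 6 → ¢57 + ¢46 = ¢103.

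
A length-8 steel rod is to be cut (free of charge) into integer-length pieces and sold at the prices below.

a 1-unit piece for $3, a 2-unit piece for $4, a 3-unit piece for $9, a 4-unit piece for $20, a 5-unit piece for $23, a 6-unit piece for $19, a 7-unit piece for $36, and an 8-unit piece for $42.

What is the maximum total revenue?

Build r[k] bottom-up: r[k] = max over allowed piece i of (p[i] + r[k−i]).
r[1] = 3
r[2] = max(3+3, 4+0) = 6
r[3] = max(3+6, 4+3, 9+0) = 9
r[4] = max(3+9, 4+6, 9+3, 20+0) = 20
r[5] = max(3+20, 4+9, 9+6, 20+3, 23+0) = 23
r[6] = max(3+23, 4+20, 9+9, 20+6, 23+3, 19+0) = 26
r[7] = max(3+26, 4+23, 9+20, …, 19+3, 36+0) = 36
r[8] = max(3+36, 4+26, 9+23, …, 36+3, 42+0) = 42
Best is to sell the whole 8-unit piece uncut for $42.

42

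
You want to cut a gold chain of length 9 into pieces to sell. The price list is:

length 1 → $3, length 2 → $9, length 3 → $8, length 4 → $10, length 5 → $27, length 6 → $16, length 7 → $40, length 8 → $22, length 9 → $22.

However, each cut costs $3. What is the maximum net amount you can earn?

46

Build v[k] bottom-up: v[k] = max over allowed piece i of (p[i] + v[k−i]) − 3 per cut.
v[1] = 3
v[2] = max(3+3-3, 9+0) = 9
v[3] = max(3+9-3, 9+3-3, 8+0) = 9
v[4] = max(3+9-3, 9+9-3, 8+3-3, 10+0) = 15
v[5] = max(3+15-3, 9+9-3, 8+9-3, 10+3-3, 27+0) = 27
v[6] = max(3+27-3, 9+15-3, 8+9-3, 10+9-3, 27+3-3, 16+0) = 27
v[7] = max(3+27-3, 9+27-3, 8+15-3, …, 16+3-3, 40+0) = 40
v[8] = max(3+40-3, 9+27-3, 8+27-3, …, 40+3-3, 22+0) = 40
v[9] = max(3+40-3, 9+40-3, 8+27-3, …, 22+3-3, 22+0) = 46
One optimal plan: pieces 7 + 2 (1 cut) → $49 − $3 = $46.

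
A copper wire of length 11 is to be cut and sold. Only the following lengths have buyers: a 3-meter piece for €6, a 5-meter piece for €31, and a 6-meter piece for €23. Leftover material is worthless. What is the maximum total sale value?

62

Let f[k] be the best obtainable value from length k. For each k, try every first piece i and keep the best of price[i] + f[k−i].
f[1] = 0
f[2] = 0
f[3] = 6
f[4] = 6
f[5] = 31
f[6] = 31
f[7] = 31
f[8] = 37  (first piece 3, then f[5]=31)
f[9] = 37
f[10] = 62  (first piece 5, then f[5]=31)
f[11] = 62
One optimal cutting: pieces 5 + 5 with 1 meter of scrap → €62.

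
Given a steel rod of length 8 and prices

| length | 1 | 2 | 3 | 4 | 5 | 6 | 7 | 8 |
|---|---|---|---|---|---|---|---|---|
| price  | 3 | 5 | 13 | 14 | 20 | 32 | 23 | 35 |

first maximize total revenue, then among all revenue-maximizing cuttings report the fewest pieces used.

Build r[k] bottom-up: r[k] = max over allowed piece i of (p[i] + r[k−i]).
r[1] = 3
r[2] = max(3+3, 5+0) = 6
r[3] = max(3+6, 5+3, 13+0) = 13
r[4] = max(3+13, 5+6, 13+3, 14+0) = 16
r[5] = max(3+16, 5+13, 13+6, 14+3, 20+0) = 20
r[6] = max(3+20, 5+16, 13+13, 14+6, 20+3, 32+0) = 32
r[7] = max(3+32, 5+20, 13+16, …, 32+3, 23+0) = 35
r[8] = max(3+35, 5+32, 13+20, …, 23+3, 35+0) = 38
Maximum revenue is $38.
Now minimize piece count subject to staying optimal: for each k, pieces[k] = 1 + min over i with p[i]+r[k−i]=r[k] of pieces[k−i].
pieces[5] = 1
pieces[6] = 1
pieces[7] = 2
pieces[8] = 3

3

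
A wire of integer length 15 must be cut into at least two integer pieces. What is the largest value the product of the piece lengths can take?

Let f[k] be the best product for length k (with at least one cut). For each first piece i, the rest contributes max(k−i, f[k−i]).
Small cases: f[2]=1, f[3]=2, f[4]=4, f[5]=6, f[6]=9, f[7]=12, f[8]=18, f[9]=27, f[10]=36.
f[11] = 2×max(9,27) = 2×27 = 54
f[12] = 3×max(9,27) = 3×27 = 81
f[13] = 2×max(11,54) = 2×54 = 108
f[14] = 2×max(12,81) = 2×81 = 162
f[15] = 3×max(12,81) = 3×81 = 243
One optimal split: 3 + 3 + 3 + 3 + 3; product 3×3×3×3×3 = 243.

243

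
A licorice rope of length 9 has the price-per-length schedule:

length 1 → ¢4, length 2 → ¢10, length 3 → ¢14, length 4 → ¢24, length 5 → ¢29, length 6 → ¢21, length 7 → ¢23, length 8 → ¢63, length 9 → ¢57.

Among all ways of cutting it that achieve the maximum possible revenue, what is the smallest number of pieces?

2

Consider every possible first cut. r[k] is the best of p[i]+r[k−i] over all sellable i≤k.
r[1] = 4
r[2] = 10
r[3] = 14  (first piece 1, then r[2]=10)
r[4] = 24
r[5] = 29
r[6] = 34  (first piece 2, then r[4]=24)
r[7] = 39  (first piece 2, then r[5]=29)
r[8] = 63
r[9] = 67  (first piece 1, then r[8]=63)
Maximum revenue is ¢67.
Now minimize piece count subject to staying optimal: for each k, pieces[k] = 1 + min over i with p[i]+r[k−i]=r[k] of pieces[k−i].
pieces[6] = 2
pieces[7] = 2
pieces[8] = 1
pieces[9] = 2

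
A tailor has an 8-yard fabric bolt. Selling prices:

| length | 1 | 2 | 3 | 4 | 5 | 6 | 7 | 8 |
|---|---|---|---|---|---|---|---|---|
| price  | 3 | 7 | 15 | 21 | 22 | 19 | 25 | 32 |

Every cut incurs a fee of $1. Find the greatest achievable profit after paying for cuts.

Let v[k] be the best obtainable value from length k. For each k, try every first piece i and keep the best of price[i] + v[k−i] minus the 1 cut fee when i<k.
v[1] = 3
v[2] = max(3+3-1, 7+0) = 7
v[3] = max(3+7-1, 7+3-1, 15+0) = 15
v[4] = max(3+15-1, 7+7-1, 15+3-1, 21+0) = 21
v[5] = max(3+21-1, 7+15-1, 15+7-1, 21+3-1, 22+0) = 23
v[6] = max(3+23-1, 7+21-1, 15+15-1, 21+7-1, 22+3-1, 19+0) = 29
v[7] = max(3+29-1, 7+23-1, 15+21-1, …, 19+3-1, 25+0) = 35
v[8] = max(3+35-1, 7+29-1, 15+23-1, …, 25+3-1, 32+0) = 41
One optimal plan: pieces 4 + 4 (1 cut) → $42 − $1 = $41.

41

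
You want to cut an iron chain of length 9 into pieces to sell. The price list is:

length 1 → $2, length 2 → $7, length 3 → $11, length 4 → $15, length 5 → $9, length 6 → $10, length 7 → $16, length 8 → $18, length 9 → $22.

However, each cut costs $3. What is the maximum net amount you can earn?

27

Let r[k] be the best obtainable value from length k. For each k, try every first piece i and keep the best of price[i] + r[k−i] minus the 3 cut fee when i<k.
r[1] = 2
r[2] = max(2+2-3, 7+0) = 7
r[3] = max(2+7-3, 7+2-3, 11+0) = 11
r[4] = max(2+11-3, 7+7-3, 11+2-3, 15+0) = 15
r[5] = max(2+15-3, 7+11-3, 11+7-3, 15+2-3, 9+0) = 15
r[6] = max(2+15-3, 7+15-3, 11+11-3, 15+7-3, 9+2-3, 10+0) = 19
r[7] = max(2+19-3, 7+15-3, 11+15-3, …, 10+2-3, 16+0) = 23
r[8] = max(2+23-3, 7+19-3, 11+15-3, …, 16+2-3, 18+0) = 27
r[9] = max(2+27-3, 7+23-3, 11+19-3, …, 18+2-3, 22+0) = 27
One optimal plan: pieces 4 + 3 + 2 (2 cuts) → $33 − $6 = $27.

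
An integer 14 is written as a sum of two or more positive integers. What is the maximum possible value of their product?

Define g[k] = max over 1≤i<k of i · max(k−i, g[k−i]); the inner max lets the remainder stay uncut if that's better.
g[2] = 1*max(1,0) = 1*1 = 1
g[3] = max(1*2, 2*1) = 2
g[4] = max(1*3, 2*2, 3*1) = 4
g[5] = max(1*4, 2*3, 3*2, 4*1) = 6
g[6] = max(1*6, 2*4, 3*3, 4*2, 5*1) = 9
g[7] = max(1*9, 2*6, 3*4, 4*3, 5*2, 6*1) = 12
g[8] = max(1*12, 2*9, 3*6, …, 6*2, 7*1) = 18
g[9] = max(1*18, 2*12, 3*9, …, 7*2, 8*1) = 27
g[10] = max(1*27, 2*18, 3*12, …, 8*2, 9*1) = 36
g[11] = max(1*36, 2*27, 3*18, …, 9*2, 10*1) = 54
g[12] = max(1*54, 2*36, 3*27, …, 10*2, 11*1) = 81
g[13] = max(1*81, 2*54, 3*36, …, 11*2, 12*1) = 108
g[14] = max(1*108, 2*81, 3*54, …, 12*2, 13*1) = 162
One optimal split: 3 + 3 + 3 + 3 + 2; product 3*3*3*3*2 = 162.

162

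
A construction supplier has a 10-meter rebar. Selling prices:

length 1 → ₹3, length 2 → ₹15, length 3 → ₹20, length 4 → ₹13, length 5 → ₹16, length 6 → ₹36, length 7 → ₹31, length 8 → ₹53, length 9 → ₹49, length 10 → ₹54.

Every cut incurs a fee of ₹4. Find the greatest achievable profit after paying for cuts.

64

Build v[k] bottom-up: v[k] = max over allowed piece i of (p[i] + v[k−i]) − 4 per cut.
v[1] = 3
v[2] = 15
v[3] = 20
v[4] = 26  (first piece 2, then v[2]=15)
v[5] = 31  (first piece 2, then v[3]=20)
v[6] = 37  (first piece 2, then v[4]=26)
v[7] = 42  (first piece 2, then v[5]=31)
v[8] = 53
v[9] = 53  (first piece 2, then v[7]=42)
v[10] = 64  (first piece 2, then v[8]=53)
One optimal plan: pieces 8 + 2 (1 cut) → ₹68 − ₹4 = ₹64.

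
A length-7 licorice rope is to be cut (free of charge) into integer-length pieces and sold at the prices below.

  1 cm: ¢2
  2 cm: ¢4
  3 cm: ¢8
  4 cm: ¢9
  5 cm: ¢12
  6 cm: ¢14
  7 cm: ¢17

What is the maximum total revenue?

18

Consider every possible first cut. best[k] is the best of p[i]+best[k−i] over all sellable i≤k.
best[1] = 2
best[2] = max(2+2, 4+0) = 4
best[3] = max(2+4, 4+2, 8+0) = 8
best[4] = max(2+8, 4+4, 8+2, 9+0) = 10
best[5] = max(2+10, 4+8, 8+4, 9+2, 12+0) = 12
best[6] = max(2+12, 4+10, 8+8, 9+4, 12+2, 14+0) = 16
best[7] = max(2+16, 4+12, 8+10, …, 14+2, 17+0) = 18
One optimal cutting: 3 + 3 + 1 → ¢8 + ¢8 + ¢2 = ¢18.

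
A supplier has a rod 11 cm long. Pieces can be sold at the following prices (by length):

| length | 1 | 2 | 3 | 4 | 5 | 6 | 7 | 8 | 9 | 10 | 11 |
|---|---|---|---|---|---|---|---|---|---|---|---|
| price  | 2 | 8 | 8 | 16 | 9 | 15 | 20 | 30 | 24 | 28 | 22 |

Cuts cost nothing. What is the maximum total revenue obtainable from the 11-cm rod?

Consider every possible first cut. r[k] is the best of p[i]+r[k−i] over all sellable i≤k.
r[1] = 2
r[2] = max(2+2, 8+0) = 8
r[3] = max(2+8, 8+2, 8+0) = 10
r[4] = max(2+10, 8+8, 8+2, 16+0) = 16
r[5] = max(2+16, 8+10, 8+8, 16+2, 9+0) = 18
r[6] = max(2+18, 8+16, 8+10, 16+8, 9+2, 15+0) = 24
r[7] = max(2+24, 8+18, 8+16, …, 15+2, 20+0) = 26
r[8] = max(2+26, 8+24, 8+18, …, 20+2, 30+0) = 32
r[9] = max(2+32, 8+26, 8+24, …, 30+2, 24+0) = 34
r[10] = max(2+34, 8+32, 8+26, …, 24+2, 28+0) = 40
r[11] = max(2+40, 8+34, 8+32, …, 28+2, 22+0) = 42
One optimal cutting: 2 + 2 + 2 + 2 + 2 + 1 → $8 + $8 + $8 + $8 + $8 + $2 = $42.

42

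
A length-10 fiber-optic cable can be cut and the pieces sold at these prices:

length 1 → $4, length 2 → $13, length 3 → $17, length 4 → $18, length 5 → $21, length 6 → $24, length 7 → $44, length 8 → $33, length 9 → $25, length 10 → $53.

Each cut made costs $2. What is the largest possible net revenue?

59

Build net[k] bottom-up: net[k] = max over allowed piece i of (p[i] + net[k−i]) − 2 per cut.
net[1] = 4
net[2] = max(4+4-2, 13+0) = 13
net[3] = max(4+13-2, 13+4-2, 17+0) = 17
net[4] = max(4+17-2, 13+13-2, 17+4-2, 18+0) = 24
net[5] = max(4+24-2, 13+17-2, 17+13-2, 18+4-2, 21+0) = 28
net[6] = max(4+28-2, 13+24-2, 17+17-2, 18+13-2, 21+4-2, 24+0) = 35
net[7] = max(4+35-2, 13+28-2, 17+24-2, …, 24+4-2, 44+0) = 44
net[8] = max(4+44-2, 13+35-2, 17+28-2, …, 44+4-2, 33+0) = 46
net[9] = max(4+46-2, 13+44-2, 17+35-2, …, 33+4-2, 25+0) = 55
net[10] = max(4+55-2, 13+46-2, 17+44-2, …, 25+4-2, 53+0) = 59
One optimal plan: pieces 7 + 3 (1 cut) → $61 − $2 = $59.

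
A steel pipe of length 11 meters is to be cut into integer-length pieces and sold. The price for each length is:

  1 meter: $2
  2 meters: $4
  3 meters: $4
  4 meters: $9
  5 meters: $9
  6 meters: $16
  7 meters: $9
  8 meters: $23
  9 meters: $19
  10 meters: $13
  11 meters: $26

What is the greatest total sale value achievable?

29

Let r[k] be the best obtainable value from length k. For each k, try every first piece i and keep the best of price[i] + r[k−i].
r[1] = 2
r[2] = max(2+2, 4+0) = 4
r[3] = max(2+4, 4+2, 4+0) = 6
r[4] = max(2+6, 4+4, 4+2, 9+0) = 9
r[5] = max(2+9, 4+6, 4+4, 9+2, 9+0) = 11
r[6] = max(2+11, 4+9, 4+6, 9+4, 9+2, 16+0) = 16
r[7] = max(2+16, 4+11, 4+9, …, 16+2, 9+0) = 18
r[8] = max(2+18, 4+16, 4+11, …, 9+2, 23+0) = 23
r[9] = max(2+23, 4+18, 4+16, …, 23+2, 19+0) = 25
r[10] = max(2+25, 4+23, 4+18, …, 19+2, 13+0) = 27
r[11] = max(2+27, 4+25, 4+23, …, 13+2, 26+0) = 29
One optimal cutting: 8 + 1 + 1 + 1 → $23 + $2 + $2 + $2 = $29.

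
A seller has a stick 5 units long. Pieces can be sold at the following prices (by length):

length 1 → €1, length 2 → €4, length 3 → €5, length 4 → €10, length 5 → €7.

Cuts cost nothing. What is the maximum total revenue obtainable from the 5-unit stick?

11

Build v[k] bottom-up: v[k] = max over allowed piece i of (p[i] + v[k−i]).
v[1] = 1
v[2] = max(1+1, 4+0) = 4
v[3] = max(1+4, 4+1, 5+0) = 5
v[4] = max(1+5, 4+4, 5+1, 10+0) = 10
v[5] = max(1+10, 4+5, 5+4, 10+1, 7+0) = 11
One optimal cutting: 4 + 1 → €10 + €1 = €11.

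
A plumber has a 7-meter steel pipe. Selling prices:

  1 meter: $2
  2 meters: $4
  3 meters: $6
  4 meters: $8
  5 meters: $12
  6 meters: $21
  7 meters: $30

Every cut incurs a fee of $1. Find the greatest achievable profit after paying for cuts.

Build v[k] bottom-up: v[k] = max over allowed piece i of (p[i] + v[k−i]) − 1 per cut.
v[1] = 2
v[2] = max(2+2-1, 4+0) = 4
v[3] = max(2+4-1, 4+2-1, 6+0) = 6
v[4] = max(2+6-1, 4+4-1, 6+2-1, 8+0) = 8
v[5] = max(2+8-1, 4+6-1, 6+4-1, 8+2-1, 12+0) = 12
v[6] = max(2+12-1, 4+8-1, 6+6-1, 8+4-1, 12+2-1, 21+0) = 21
v[7] = max(2+21-1, 4+12-1, 6+8-1, …, 21+2-1, 30+0) = 30
Best is to make no cuts and sell whole for $30.

30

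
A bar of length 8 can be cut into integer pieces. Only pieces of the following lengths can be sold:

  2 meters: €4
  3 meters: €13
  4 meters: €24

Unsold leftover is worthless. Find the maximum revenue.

48

Consider every possible first cut. f[k] is the best of p[i]+f[k−i] over all sellable i≤k.
f[1] = 0
f[2] = 4
f[3] = 13
f[4] = 24
f[5] = 24
f[6] = 28  (first piece 2, then f[4]=24)
f[7] = 37  (first piece 3, then f[4]=24)
f[8] = 48  (first piece 4, then f[4]=24)
One optimal cutting: 4 + 4 → €48.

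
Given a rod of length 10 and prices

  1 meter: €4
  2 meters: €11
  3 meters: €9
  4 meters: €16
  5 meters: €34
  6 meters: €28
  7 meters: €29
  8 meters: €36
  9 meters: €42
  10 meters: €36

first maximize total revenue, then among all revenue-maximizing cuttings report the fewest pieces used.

Let r[k] be the best obtainable value from length k. For each k, try every first piece i and keep the best of price[i] + r[k−i].
r[1] = 4
r[2] = max(4+4, 11+0) = 11
r[3] = max(4+11, 11+4, 9+0) = 15
r[4] = max(4+15, 11+11, 9+4, 16+0) = 22
r[5] = max(4+22, 11+15, 9+11, 16+4, 34+0) = 34
r[6] = max(4+34, 11+22, 9+15, 16+11, 34+4, 28+0) = 38
r[7] = max(4+38, 11+34, 9+22, …, 28+4, 29+0) = 45
r[8] = max(4+45, 11+38, 9+34, …, 29+4, 36+0) = 49
r[9] = max(4+49, 11+45, 9+38, …, 36+4, 42+0) = 56
r[10] = max(4+56, 11+49, 9+45, …, 42+4, 36+0) = 68
Maximum revenue is €68.
Now minimize piece count subject to staying optimal: for each k, pieces[k] = 1 + min over i with p[i]+r[k−i]=r[k] of pieces[k−i].
pieces[7] = 2
pieces[8] = 3
pieces[9] = 3
pieces[10] = 2

2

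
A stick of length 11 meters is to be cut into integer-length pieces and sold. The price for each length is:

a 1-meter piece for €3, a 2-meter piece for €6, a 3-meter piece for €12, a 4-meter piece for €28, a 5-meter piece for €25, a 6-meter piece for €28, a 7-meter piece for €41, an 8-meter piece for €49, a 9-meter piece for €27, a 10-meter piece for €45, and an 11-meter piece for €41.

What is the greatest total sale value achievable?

Consider every possible first cut. R[k] is the best of p[i]+R[k−i] over all sellable i≤k.
R[1] = 3
R[2] = max(3+3, 6+0) = 6
R[3] = max(3+6, 6+3, 12+0) = 12
R[4] = max(3+12, 6+6, 12+3, 28+0) = 28
R[5] = max(3+28, 6+12, 12+6, 28+3, 25+0) = 31
R[6] = max(3+31, 6+28, 12+12, 28+6, 25+3, 28+0) = 34
R[7] = max(3+34, 6+31, 12+28, …, 28+3, 41+0) = 41
R[8] = max(3+41, 6+34, 12+31, …, 41+3, 49+0) = 56
R[9] = max(3+56, 6+41, 12+34, …, 49+3, 27+0) = 59
R[10] = max(3+59, 6+56, 12+41, …, 27+3, 45+0) = 62
R[11] = max(3+62, 6+59, 12+56, …, 45+3, 41+0) = 69
One optimal cutting: 7 + 4 → €41 + €28 = €69.

69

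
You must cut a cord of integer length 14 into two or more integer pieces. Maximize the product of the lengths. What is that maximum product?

Fill prod[k] for k=2..14: at each k try every first piece i and multiply by the better of (k−i) uncut or prod[k−i].
prod[2] = 1*max(1,0) = 1*1 = 1
prod[3] = 1*max(2,1) = 1*2 = 2
prod[4] = 2*max(2,1) = 2*2 = 4
prod[5] = 2*max(3,2) = 2*3 = 6
prod[6] = 3*max(3,2) = 3*3 = 9
prod[7] = 2*max(5,6) = 2*6 = 12
prod[8] = 2*max(6,9) = 2*9 = 18
prod[9] = 3*max(6,9) = 3*9 = 27
prod[10] = 2*max(8,18) = 2*18 = 36
prod[11] = 2*max(9,27) = 2*27 = 54
prod[12] = 3*max(9,27) = 3*27 = 81
prod[13] = 2*max(11,54) = 2*54 = 108
prod[14] = 2*max(12,81) = 2*81 = 162
One optimal split: 3 + 3 + 3 + 3 + 2; product 3*3*3*3*2 = 162.

162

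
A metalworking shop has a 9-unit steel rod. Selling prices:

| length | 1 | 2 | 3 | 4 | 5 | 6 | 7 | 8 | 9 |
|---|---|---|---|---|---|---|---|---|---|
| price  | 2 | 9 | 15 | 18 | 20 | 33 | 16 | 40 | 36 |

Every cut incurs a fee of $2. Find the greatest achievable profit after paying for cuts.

Build net[k] bottom-up: net[k] = max over allowed piece i of (p[i] + net[k−i]) − 2 per cut.
net[1] = 2
net[2] = 9
net[3] = 15
net[4] = 18
net[5] = 22  (first piece 2, then net[3]=15)
net[6] = 33
net[7] = 33  (first piece 1, then net[6]=33)
net[8] = 40  (first piece 2, then net[6]=33)
net[9] = 46  (first piece 3, then net[6]=33)
One optimal plan: pieces 6 + 3 (1 cut) → $48 − $2 = $46.

46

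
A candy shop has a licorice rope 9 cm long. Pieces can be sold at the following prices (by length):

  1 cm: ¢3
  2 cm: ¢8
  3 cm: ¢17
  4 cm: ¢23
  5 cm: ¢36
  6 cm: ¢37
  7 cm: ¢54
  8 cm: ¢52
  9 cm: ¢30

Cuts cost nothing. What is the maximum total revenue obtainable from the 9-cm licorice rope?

62

Let R[k] be the best obtainable value from length k. For each k, try every first piece i and keep the best of price[i] + R[k−i].
R[1] = 3
R[2] = 8
R[3] = 17
R[4] = 23
R[5] = 36
R[6] = 39  (first piece 1, then R[5]=36)
R[7] = 54
R[8] = 57  (first piece 1, then R[7]=54)
R[9] = 62  (first piece 2, then R[7]=54)
One optimal cutting: 7 + 2 → ¢54 + ¢8 = ¢62.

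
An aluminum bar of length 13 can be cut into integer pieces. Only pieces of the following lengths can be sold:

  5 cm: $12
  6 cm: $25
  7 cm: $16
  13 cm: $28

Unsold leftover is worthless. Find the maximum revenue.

50

Build f[k] bottom-up: f[k] = max over allowed piece i of (p[i] + f[k−i]).
f[1] = 0
f[2] = 0
f[3] = 0
f[4] = 0
f[5] = 12
f[6] = max(12+0, 25+0) = 25
f[7] = max(12+0, 25+0, 16+0) = 25
f[8] = max(12+0, 25+0, 16+0) = 25
f[9] = max(12+0, 25+0, 16+0) = 25
f[10] = max(12+12, 25+0, 16+0) = 25
f[11] = max(12+25, 25+12, 16+0) = 37
f[12] = max(12+25, 25+25, 16+12) = 50
f[13] = max(12+25, 25+25, 16+25, 28+0) = 50
One optimal cutting: pieces 6 + 6 with 1 cm of scrap → $50.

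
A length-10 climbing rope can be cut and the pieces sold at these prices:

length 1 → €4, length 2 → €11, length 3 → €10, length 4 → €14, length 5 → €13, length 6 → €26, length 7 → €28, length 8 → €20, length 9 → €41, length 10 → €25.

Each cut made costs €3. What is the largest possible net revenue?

43

Consider every possible first cut. net[k] is the best of p[i]+net[k−i] over all sellable i≤k, charging 3 whenever i<k.
net[1] = 4
net[2] = max(4+4-3, 11+0) = 11
net[3] = max(4+11-3, 11+4-3, 10+0) = 12
net[4] = max(4+12-3, 11+11-3, 10+4-3, 14+0) = 19
net[5] = max(4+19-3, 11+12-3, 10+11-3, 14+4-3, 13+0) = 20
net[6] = max(4+20-3, 11+19-3, 10+12-3, 14+11-3, 13+4-3, 26+0) = 27
net[7] = max(4+27-3, 11+20-3, 10+19-3, …, 26+4-3, 28+0) = 28
net[8] = max(4+28-3, 11+27-3, 10+20-3, …, 28+4-3, 20+0) = 35
net[9] = max(4+35-3, 11+28-3, 10+27-3, …, 20+4-3, 41+0) = 41
net[10] = max(4+41-3, 11+35-3, 10+28-3, …, 41+4-3, 25+0) = 43
One optimal plan: pieces 2 + 2 + 2 + 2 + 2 (4 cuts) → €55 − €12 = €43.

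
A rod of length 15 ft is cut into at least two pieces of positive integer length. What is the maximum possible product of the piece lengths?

243

Define f[k] = max over 1≤i<k of i · max(k−i, f[k−i]); the inner max lets the remainder stay uncut if that's better.
f[2] = 1*max(1,0) = 1*1 = 1
f[3] = 1*max(2,1) = 1*2 = 2
f[4] = 2*max(2,1) = 2*2 = 4
f[5] = 2*max(3,2) = 2*3 = 6
f[6] = 3*max(3,2) = 3*3 = 9
f[7] = 2*max(5,6) = 2*6 = 12
f[8] = 2*max(6,9) = 2*9 = 18
f[9] = 3*max(6,9) = 3*9 = 27
f[10] = 2*max(8,18) = 2*18 = 36
f[11] = 2*max(9,27) = 2*27 = 54
f[12] = 3*max(9,27) = 3*27 = 81
f[13] = 2*max(11,54) = 2*54 = 108
f[14] = 2*max(12,81) = 2*81 = 162
f[15] = 3*max(12,81) = 3*81 = 243
One optimal split: 3 + 3 + 3 + 3 + 3; product 3*3*3*3*3 = 243.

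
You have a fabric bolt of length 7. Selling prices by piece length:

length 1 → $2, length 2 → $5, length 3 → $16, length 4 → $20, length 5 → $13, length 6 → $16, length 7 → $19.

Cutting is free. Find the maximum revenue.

Build R[k] bottom-up: R[k] = max over allowed piece i of (p[i] + R[k−i]).
R[1] = 2
R[2] = 5
R[3] = 16
R[4] = 20
R[5] = 22  (first piece 1, then R[4]=20)
R[6] = 32  (first piece 3, then R[3]=16)
R[7] = 36  (first piece 3, then R[4]=20)
One optimal cutting: 4 + 3 → $20 + $16 = $36.

36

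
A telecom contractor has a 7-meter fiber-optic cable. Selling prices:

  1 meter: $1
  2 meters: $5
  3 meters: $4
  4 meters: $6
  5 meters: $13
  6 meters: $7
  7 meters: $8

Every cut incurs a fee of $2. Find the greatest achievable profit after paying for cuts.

16

Build v[k] bottom-up: v[k] = max over allowed piece i of (p[i] + v[k−i]) − 2 per cut.
v[1] = 1
v[2] = 5
v[3] = 4  (first piece 1, then v[2]=5)
v[4] = 8  (first piece 2, then v[2]=5)
v[5] = 13
v[6] = 12  (first piece 1, then v[5]=13)
v[7] = 16  (first piece 2, then v[5]=13)
One optimal plan: pieces 5 + 2 (1 cut) → $18 − $2 = $16.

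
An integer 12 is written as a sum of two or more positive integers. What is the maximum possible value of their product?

81

Fill prod[k] for k=2..12: at each k try every first piece i and multiply by the better of (k−i) uncut or prod[k−i].
Small cases: prod[2]=1, prod[3]=2, prod[4]=4, prod[5]=6.
prod[6] = 3·max(3,2) = 3·3 = 9
prod[7] = 2·max(5,6) = 2·6 = 12
prod[8] = 2·max(6,9) = 2·9 = 18
prod[9] = 3·max(6,9) = 3·9 = 27
prod[10] = 2·max(8,18) = 2·18 = 36
prod[11] = 2·max(9,27) = 2·27 = 54
prod[12] = 3·max(9,27) = 3·27 = 81
One optimal split: 3 + 3 + 3 + 3; product 3·3·3·3 = 81.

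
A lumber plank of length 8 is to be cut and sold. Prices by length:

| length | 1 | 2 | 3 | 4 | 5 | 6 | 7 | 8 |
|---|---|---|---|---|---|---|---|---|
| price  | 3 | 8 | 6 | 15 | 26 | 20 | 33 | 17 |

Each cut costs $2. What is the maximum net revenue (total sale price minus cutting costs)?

Let net[k] be the best obtainable value from length k. For each k, try every first piece i and keep the best of price[i] + net[k−i] minus the 2 cut fee when i<k.
net[1] = 3
net[2] = 8
net[3] = 9  (first piece 1, then net[2]=8)
net[4] = 15
net[5] = 26
net[6] = 27  (first piece 1, then net[5]=26)
net[7] = 33
net[8] = 34  (first piece 1, then net[7]=33)
One optimal plan: pieces 7 + 1 (1 cut) → $36 − $2 = $34.

34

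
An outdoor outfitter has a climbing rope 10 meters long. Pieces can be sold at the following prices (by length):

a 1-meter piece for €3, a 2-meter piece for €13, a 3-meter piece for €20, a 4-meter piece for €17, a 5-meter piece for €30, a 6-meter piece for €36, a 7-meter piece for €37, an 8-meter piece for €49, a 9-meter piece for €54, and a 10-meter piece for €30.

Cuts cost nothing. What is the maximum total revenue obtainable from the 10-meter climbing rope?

66

Consider every possible first cut. R[k] is the best of p[i]+R[k−i] over all sellable i≤k.
R[1] = 3
R[2] = max(3+3, 13+0) = 13
R[3] = max(3+13, 13+3, 20+0) = 20
R[4] = max(3+20, 13+13, 20+3, 17+0) = 26
R[5] = max(3+26, 13+20, 20+13, 17+3, 30+0) = 33
R[6] = max(3+33, 13+26, 20+20, 17+13, 30+3, 36+0) = 40
R[7] = max(3+40, 13+33, 20+26, …, 36+3, 37+0) = 46
R[8] = max(3+46, 13+40, 20+33, …, 37+3, 49+0) = 53
R[9] = max(3+53, 13+46, 20+40, …, 49+3, 54+0) = 60
R[10] = max(3+60, 13+53, 20+46, …, 54+3, 30+0) = 66
One optimal cutting: 3 + 3 + 2 + 2 → €20 + €20 + €13 + €13 = €66.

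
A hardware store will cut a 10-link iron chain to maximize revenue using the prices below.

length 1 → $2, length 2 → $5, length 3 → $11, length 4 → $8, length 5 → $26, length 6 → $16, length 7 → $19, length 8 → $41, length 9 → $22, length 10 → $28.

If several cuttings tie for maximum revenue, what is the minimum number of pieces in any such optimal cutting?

2

Consider every possible first cut. r[k] is the best of p[i]+r[k−i] over all sellable i≤k.
r[1] = 2
r[2] = max(2+2, 5+0) = 5
r[3] = max(2+5, 5+2, 11+0) = 11
r[4] = max(2+11, 5+5, 11+2, 8+0) = 13
r[5] = max(2+13, 5+11, 11+5, 8+2, 26+0) = 26
r[6] = max(2+26, 5+13, 11+11, 8+5, 26+2, 16+0) = 28
r[7] = max(2+28, 5+26, 11+13, …, 16+2, 19+0) = 31
r[8] = max(2+31, 5+28, 11+26, …, 19+2, 41+0) = 41
r[9] = max(2+41, 5+31, 11+28, …, 41+2, 22+0) = 43
r[10] = max(2+43, 5+41, 11+31, …, 22+2, 28+0) = 52
Maximum revenue is $52.
Now minimize piece count subject to staying optimal: for each k, pieces[k] = 1 + min over i with p[i]+r[k−i]=r[k] of pieces[k−i].
pieces[7] = 2
pieces[8] = 1
pieces[9] = 2
pieces[10] = 2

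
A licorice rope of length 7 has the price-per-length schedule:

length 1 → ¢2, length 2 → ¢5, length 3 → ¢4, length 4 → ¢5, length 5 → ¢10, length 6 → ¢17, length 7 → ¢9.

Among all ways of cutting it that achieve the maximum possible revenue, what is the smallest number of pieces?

2

Consider every possible first cut. r[k] is the best of p[i]+r[k−i] over all sellable i≤k.
r[1] = 2
r[2] = 5
r[3] = 7  (first piece 1, then r[2]=5)
r[4] = 10  (first piece 2, then r[2]=5)
r[5] = 12  (first piece 1, then r[4]=10)
r[6] = 17
r[7] = 19  (first piece 1, then r[6]=17)
Maximum revenue is ¢19.
Now minimize piece count subject to staying optimal: for each k, pieces[k] = 1 + min over i with p[i]+r[k−i]=r[k] of pieces[k−i].
pieces[4] = 2
pieces[5] = 3
pieces[6] = 1
pieces[7] = 2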